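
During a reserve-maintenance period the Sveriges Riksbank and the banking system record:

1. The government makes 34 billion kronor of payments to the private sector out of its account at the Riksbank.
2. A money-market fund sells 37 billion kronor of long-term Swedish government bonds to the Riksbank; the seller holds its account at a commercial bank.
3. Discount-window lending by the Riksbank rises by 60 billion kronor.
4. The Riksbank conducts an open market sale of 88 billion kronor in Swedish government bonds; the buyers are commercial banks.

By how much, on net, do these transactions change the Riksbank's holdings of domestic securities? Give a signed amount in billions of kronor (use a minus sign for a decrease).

Riksbank balance sheet:
  Assets:      Securities −51B, Loans to banks +60B
  Liabilities: Bank reserves +43B, Government deposits −34B
Commercial banking system:
  Assets:      Reserves at CB +43B, Securities +88B
  Liabilities: Checkable deposits +71B, Borrowings from CB +60B
So the change in the Riksbank's holdings of domestic securities is -51 billion.

-51 billion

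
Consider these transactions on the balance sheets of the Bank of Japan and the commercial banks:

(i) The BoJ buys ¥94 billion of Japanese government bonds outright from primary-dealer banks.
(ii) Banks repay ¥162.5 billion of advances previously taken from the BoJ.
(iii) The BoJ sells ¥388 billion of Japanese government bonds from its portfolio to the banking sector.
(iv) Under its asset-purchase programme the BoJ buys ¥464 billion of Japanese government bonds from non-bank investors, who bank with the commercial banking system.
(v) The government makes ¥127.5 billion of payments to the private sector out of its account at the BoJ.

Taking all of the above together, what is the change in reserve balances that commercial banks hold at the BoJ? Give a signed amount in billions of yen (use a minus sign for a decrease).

+¥135 billion

OMO purchase (from banks) ¥94 billion: the BoJ pays by crediting reserve accounts → +¥94B.
Discount-window repayment ¥162.5 billion: repayment is debited from reserves → −¥162.5B.
OMO sale (to banks) ¥388 billion: the buying banks pay out of their reserve balances → −¥388B.
Asset purchase (from non-banks) ¥464 billion: the BoJ pays by crediting reserve accounts → +¥464B.
Government spending ¥127.5 billion: government payments flow into bank reserve accounts → +¥127.5B.
Net: 94 − 162.5 − 388 + 464 + 127.5 = +¥135 billion.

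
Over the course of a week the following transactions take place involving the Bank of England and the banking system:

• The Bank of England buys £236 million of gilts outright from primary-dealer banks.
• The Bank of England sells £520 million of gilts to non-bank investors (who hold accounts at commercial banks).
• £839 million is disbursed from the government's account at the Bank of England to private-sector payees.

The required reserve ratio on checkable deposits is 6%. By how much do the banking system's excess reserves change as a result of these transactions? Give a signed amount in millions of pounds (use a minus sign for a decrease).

OMO purchase (from banks) £236 million: reserves +£236M, deposits 0.
Asset sale (to non-banks) £520 million: reserves −£520M, deposits −£520M.
Government spending £839 million: reserves +£839M, deposits +£839M.
Totals: Δreserves = +£555M, Δdeposits = +£319M.
Δrequired reserves = 6% × +£319M = +£19.14M.
Δexcess reserves = Δreserves − Δrequired = +£555M − (+£19.14M) = +£535.86 million.

+£535.86 million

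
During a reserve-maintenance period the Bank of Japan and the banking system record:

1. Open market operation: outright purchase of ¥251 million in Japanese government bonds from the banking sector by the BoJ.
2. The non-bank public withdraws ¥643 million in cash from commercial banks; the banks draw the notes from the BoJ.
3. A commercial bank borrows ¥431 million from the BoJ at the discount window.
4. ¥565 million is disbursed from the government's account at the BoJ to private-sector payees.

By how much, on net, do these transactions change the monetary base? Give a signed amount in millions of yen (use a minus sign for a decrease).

+¥1247 million

OMO purchase (from banks) ¥251 million: BoJ balance sheet expands → +¥251M.
Currency withdrawal ¥643 million: just a shift between currency and reserves — both are base money → 0.
Discount-window loan ¥431 million: BoJ balance sheet expands → +¥431M.
Government spending ¥565 million: a non-base liability converts back to reserves → +¥565M.
Net: 251 + 0 + 431 + 565 = +¥1247 million.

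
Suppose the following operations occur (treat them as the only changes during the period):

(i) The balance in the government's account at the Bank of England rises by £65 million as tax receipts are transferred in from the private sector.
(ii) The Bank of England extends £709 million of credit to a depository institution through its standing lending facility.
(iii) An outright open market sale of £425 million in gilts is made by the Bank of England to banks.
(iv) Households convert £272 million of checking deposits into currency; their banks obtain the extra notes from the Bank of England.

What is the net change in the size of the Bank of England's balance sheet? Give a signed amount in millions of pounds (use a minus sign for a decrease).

Government account inflow £65 million: only the composition of liabilities changes → 0.
Discount-window loan £709 million: a Bank of England asset is acquired → +£709M.
OMO sale (to banks) £425 million: a Bank of England asset is shed → −£425M.
Currency withdrawal £272 million: only the composition of liabilities changes → 0.
Net: 0 + 709 − 425 + 0 = +£284 million.

+£284 million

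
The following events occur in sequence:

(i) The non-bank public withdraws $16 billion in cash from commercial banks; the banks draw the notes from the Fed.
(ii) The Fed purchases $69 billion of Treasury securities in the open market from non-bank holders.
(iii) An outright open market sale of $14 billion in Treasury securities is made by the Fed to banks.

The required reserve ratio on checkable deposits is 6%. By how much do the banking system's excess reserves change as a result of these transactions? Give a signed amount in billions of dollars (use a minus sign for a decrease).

+$35.82 billion

Currency withdrawal $16 billion: reserves −$16B, deposits −$16B.
Asset purchase (from non-banks) $69 billion: reserves +$69B, deposits +$69B.
OMO sale (to banks) $14 billion: reserves −$14B, deposits 0.
Totals: Δreserves = +$39B, Δdeposits = +$53B.
Δrequired reserves = 6% × +$53B = +$3.18B.
Δexcess reserves = Δreserves − Δrequired = +$39B − (+$3.18B) = +$35.82 billion.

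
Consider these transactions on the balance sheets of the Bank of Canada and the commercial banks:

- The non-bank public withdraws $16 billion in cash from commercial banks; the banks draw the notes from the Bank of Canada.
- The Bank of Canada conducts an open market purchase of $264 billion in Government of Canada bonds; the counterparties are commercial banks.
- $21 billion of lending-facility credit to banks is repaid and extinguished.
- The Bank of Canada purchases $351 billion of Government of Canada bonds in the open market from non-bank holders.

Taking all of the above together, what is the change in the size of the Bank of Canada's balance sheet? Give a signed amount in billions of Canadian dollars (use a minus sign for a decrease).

Currency withdrawal $16 billion: only the composition of liabilities changes → 0.
OMO purchase (from banks) $264 billion: a Bank of Canada asset is acquired → +$264B.
Discount-window repayment $21 billion: a Bank of Canada asset is shed → −$21B.
Asset purchase (from non-banks) $351 billion: a Bank of Canada asset is acquired → +$351B.
Net: 0 + 264 − 21 + 351 = +$594 billion.

+$594 billion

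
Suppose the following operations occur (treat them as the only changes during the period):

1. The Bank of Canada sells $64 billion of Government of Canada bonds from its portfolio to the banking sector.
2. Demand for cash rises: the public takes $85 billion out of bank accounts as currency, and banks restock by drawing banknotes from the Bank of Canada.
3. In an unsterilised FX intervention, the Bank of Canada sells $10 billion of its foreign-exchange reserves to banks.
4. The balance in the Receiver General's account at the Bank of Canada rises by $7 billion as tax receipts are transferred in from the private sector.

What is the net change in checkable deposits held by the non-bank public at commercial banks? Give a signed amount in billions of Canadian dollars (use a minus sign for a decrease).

OMO sale (to banks) $64 billion: the counterparty is a bank, so public deposits are unchanged → 0.
Currency withdrawal $85 billion: non-bank counterparties' bank balances fall → −$85B.
FX sale $10 billion: the counterparty is a bank, so public deposits are unchanged → 0.
Government account inflow $7 billion: non-bank counterparties' bank balances fall → −$7B.
Net: 0 − 85 + 0 − 7 = -$92 billion.

-$92 billion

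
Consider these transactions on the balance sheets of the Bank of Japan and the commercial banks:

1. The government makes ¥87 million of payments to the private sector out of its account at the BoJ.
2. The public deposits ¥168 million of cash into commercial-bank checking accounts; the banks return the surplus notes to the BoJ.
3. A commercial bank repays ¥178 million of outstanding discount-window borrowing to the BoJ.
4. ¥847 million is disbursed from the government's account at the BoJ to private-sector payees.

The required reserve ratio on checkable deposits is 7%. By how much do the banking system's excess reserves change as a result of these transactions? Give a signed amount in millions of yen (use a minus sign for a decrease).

Government spending ¥87 million: reserves +¥87M, deposits +¥87M.
Currency deposit ¥168 million: reserves +¥168M, deposits +¥168M.
Discount-window repayment ¥178 million: reserves −¥178M, deposits 0.
Government spending ¥847 million: reserves +¥847M, deposits +¥847M.
Totals: Δreserves = +¥924M, Δdeposits = +¥1102M.
Δrequired reserves = 7% × +¥1102M = +¥77.14M.
Δexcess reserves = Δreserves − Δrequired = +¥924M − (+¥77.14M) = +¥846.86 million.

+¥846.86 million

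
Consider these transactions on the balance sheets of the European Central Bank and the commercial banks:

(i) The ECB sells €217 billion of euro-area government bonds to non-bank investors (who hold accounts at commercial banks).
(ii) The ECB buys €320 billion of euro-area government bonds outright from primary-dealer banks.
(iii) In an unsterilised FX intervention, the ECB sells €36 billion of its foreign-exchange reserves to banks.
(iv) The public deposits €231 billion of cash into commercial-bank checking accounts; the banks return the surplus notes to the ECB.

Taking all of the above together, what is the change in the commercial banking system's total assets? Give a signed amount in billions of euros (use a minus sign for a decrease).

Asset sale (to non-banks) €217 billion: bank balance sheets shrink → −€217B.
OMO purchase (from banks) €320 billion: just an asset swap on bank balance sheets → 0.
FX sale €36 billion: just an asset swap on bank balance sheets → 0.
Currency deposit €231 billion: bank balance sheets expand → +€231B.
Net: −217 + 0 + 0 + 231 = +€14 billion.

+€14 billion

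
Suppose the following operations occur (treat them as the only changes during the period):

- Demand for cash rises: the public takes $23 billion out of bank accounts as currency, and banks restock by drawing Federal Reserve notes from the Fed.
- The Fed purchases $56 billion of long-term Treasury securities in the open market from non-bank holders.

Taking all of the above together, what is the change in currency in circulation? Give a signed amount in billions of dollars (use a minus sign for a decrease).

+$23 billion

Fed balance sheet:
  Assets:      Securities +$56B
  Liabilities: Bank reserves +$33B, Currency in circulation +$23B
So the change in currency in circulation is +$23 billion.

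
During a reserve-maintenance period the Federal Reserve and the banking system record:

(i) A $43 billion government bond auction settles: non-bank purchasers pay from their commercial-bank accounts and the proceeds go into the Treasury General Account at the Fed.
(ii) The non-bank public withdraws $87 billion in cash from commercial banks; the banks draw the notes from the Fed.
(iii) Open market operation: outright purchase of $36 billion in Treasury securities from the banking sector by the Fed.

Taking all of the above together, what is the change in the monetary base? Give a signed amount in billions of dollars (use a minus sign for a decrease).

-$7 billion

Fed balance sheet:
  Assets:      Securities +$36B
  Liabilities: Bank reserves −$94B, Currency in circulation +$87B, Government deposits +$43B
Monetary base = currency + reserves: +$87B + (−$94B) = -$7 billion.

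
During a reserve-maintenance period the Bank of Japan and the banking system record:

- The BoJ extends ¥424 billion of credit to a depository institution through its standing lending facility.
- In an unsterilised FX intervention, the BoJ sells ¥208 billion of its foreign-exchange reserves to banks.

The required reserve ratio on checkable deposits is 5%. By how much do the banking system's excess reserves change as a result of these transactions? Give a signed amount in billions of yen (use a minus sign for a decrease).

+¥216 billion

Discount-window loan ¥424 billion: reserves +¥424B, deposits 0.
FX sale ¥208 billion: reserves −¥208B, deposits 0.
Totals: Δreserves = +¥216B, Δdeposits = 0.
Δrequired reserves = 5% × 0 = 0.
Δexcess reserves = Δreserves − Δrequired = +¥216B − (0) = +¥216 billion.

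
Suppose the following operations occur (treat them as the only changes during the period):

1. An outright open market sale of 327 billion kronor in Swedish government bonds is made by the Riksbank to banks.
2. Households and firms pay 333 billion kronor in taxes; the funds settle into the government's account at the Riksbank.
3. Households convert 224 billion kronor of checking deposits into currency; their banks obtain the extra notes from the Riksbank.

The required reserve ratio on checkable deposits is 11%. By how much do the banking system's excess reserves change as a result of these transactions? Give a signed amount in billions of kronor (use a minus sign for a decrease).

-822.73 billion

OMO sale (to banks) 327 billion kronor: reserves −327B, deposits 0.
Government account inflow 333 billion kronor: reserves −333B, deposits −333B.
Currency withdrawal 224 billion kronor: reserves −224B, deposits −224B.
Totals: Δreserves = −884B, Δdeposits = −557B.
Δrequired reserves = 11% × −557B = −61.27B.
Δexcess reserves = Δreserves − Δrequired = −884B − (−61.27B) = -822.73 billion.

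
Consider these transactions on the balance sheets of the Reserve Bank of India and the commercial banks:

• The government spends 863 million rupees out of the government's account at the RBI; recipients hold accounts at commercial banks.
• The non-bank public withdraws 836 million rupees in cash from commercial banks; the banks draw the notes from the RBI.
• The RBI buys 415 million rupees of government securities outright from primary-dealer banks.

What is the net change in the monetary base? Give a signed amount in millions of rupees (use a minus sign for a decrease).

+1278 million

Government spending 863 million rupees: a non-base liability converts back to reserves → +863M.
Currency withdrawal 836 million rupees: just a shift between currency and reserves — both are base money → 0.
OMO purchase (from banks) 415 million rupees: RBI balance sheet expands → +415M.
Net: 863 + 0 + 415 = +1278 million.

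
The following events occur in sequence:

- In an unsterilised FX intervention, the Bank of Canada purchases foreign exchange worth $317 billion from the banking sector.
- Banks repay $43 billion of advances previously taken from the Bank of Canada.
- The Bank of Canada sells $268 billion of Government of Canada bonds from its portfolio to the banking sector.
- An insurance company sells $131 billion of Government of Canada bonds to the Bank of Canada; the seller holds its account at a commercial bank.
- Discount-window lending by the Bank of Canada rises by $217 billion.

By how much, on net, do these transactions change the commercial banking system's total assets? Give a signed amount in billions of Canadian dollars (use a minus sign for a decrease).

Bank of Canada balance sheet:
  Assets:      Securities −$137B, Loans to banks +$174B, Foreign assets +$317B
  Liabilities: Bank reserves +$354B
Commercial banking system:
  Assets:      Reserves at CB +$354B, Securities +$268B, Foreign assets −$317B
  Liabilities: Checkable deposits +$131B, Borrowings from CB +$174B
Change in total bank assets = +$305 billion.

+$305 billion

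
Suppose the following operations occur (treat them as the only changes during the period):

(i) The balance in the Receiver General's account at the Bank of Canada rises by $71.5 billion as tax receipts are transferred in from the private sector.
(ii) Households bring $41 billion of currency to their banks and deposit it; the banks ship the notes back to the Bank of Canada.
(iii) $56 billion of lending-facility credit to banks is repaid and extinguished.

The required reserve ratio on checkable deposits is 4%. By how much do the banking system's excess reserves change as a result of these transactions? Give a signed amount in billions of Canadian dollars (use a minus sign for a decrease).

Government account inflow $71.5 billion: reserves −$71.5B, deposits −$71.5B.
Currency deposit $41 billion: reserves +$41B, deposits +$41B.
Discount-window repayment $56 billion: reserves −$56B, deposits 0.
Totals: Δreserves = −$86.5B, Δdeposits = −$30.5B.
Δrequired reserves = 4% × −$30.5B = −$1.22B.
Δexcess reserves = Δreserves − Δrequired = −$86.5B − (−$1.22B) = -$85.28 billion.

-$85.28 billion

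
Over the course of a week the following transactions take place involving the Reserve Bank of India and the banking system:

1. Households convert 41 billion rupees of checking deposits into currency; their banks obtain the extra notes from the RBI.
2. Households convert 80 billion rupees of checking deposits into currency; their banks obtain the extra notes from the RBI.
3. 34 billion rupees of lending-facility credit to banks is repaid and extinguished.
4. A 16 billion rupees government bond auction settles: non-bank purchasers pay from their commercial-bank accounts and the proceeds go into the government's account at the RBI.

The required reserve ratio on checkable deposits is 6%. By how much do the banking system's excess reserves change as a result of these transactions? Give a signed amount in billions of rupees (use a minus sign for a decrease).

Currency withdrawal 41 billion rupees: reserves −41B, deposits −41B.
Currency withdrawal 80 billion rupees: reserves −80B, deposits −80B.
Discount-window repayment 34 billion rupees: reserves −34B, deposits 0.
Government account inflow 16 billion rupees: reserves −16B, deposits −16B.
Totals: Δreserves = −171B, Δdeposits = −137B.
Δrequired reserves = 6% × −137B = −8.22B.
Δexcess reserves = Δreserves − Δrequired = −171B − (−8.22B) = -162.78 billion.

-162.78 billion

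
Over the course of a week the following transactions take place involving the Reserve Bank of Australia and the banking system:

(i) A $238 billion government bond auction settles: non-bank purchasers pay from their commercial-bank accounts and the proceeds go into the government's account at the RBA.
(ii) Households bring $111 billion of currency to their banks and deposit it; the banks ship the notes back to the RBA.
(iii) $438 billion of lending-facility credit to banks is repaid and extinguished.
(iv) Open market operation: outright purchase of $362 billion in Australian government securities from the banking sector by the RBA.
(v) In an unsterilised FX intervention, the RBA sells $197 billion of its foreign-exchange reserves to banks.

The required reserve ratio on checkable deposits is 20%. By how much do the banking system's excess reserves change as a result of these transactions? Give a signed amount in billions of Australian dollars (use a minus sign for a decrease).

-$374.6 billion

Government account inflow $238 billion: reserves −$238B, deposits −$238B.
Currency deposit $111 billion: reserves +$111B, deposits +$111B.
Discount-window repayment $438 billion: reserves −$438B, deposits 0.
OMO purchase (from banks) $362 billion: reserves +$362B, deposits 0.
FX sale $197 billion: reserves −$197B, deposits 0.
Totals: Δreserves = −$400B, Δdeposits = −$127B.
Δrequired reserves = 20% × −$127B = −$25.4B.
Δexcess reserves = Δreserves − Δrequired = −$400B − (−$25.4B) = -$374.6 billion.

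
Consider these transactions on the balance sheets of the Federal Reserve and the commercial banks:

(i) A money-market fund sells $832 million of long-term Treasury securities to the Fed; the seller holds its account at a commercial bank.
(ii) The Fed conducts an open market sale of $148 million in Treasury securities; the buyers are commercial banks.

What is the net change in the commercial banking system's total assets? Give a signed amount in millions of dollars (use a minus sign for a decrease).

Asset purchase (from non-banks) $832 million: bank balance sheets expand → +$832M.
OMO sale (to banks) $148 million: just an asset swap on bank balance sheets → 0.
Net: 832 + 0 = +$832 million.

+$832 million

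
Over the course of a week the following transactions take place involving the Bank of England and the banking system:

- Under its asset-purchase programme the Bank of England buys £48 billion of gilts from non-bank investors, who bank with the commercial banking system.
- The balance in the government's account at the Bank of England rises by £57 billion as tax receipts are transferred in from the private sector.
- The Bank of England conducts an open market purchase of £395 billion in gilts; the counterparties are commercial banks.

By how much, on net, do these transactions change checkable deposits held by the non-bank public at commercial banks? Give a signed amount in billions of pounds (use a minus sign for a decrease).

Bank of England balance sheet:
  Assets:      Securities +£443B
  Liabilities: Bank reserves +£386B, Government deposits +£57B
Commercial banking system:
  Assets:      Reserves at CB +£386B, Securities −£395B
  Liabilities: Checkable deposits −£9B
So the change in checkable deposits held by the non-bank public at commercial banks is -£9 billion.

-£9 billion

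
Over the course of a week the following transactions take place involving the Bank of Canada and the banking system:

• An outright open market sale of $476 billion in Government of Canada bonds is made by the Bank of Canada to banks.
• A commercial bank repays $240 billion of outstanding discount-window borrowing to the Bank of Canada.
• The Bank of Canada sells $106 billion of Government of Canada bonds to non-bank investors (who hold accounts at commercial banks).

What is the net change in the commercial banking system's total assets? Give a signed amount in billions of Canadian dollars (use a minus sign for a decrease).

OMO sale (to banks) $476 billion: just an asset swap on bank balance sheets → 0.
Discount-window repayment $240 billion: bank balance sheets shrink → −$240B.
Asset sale (to non-banks) $106 billion: bank balance sheets shrink → −$106B.
Net: 0 − 240 − 106 = -$346 billion.

-$346 billion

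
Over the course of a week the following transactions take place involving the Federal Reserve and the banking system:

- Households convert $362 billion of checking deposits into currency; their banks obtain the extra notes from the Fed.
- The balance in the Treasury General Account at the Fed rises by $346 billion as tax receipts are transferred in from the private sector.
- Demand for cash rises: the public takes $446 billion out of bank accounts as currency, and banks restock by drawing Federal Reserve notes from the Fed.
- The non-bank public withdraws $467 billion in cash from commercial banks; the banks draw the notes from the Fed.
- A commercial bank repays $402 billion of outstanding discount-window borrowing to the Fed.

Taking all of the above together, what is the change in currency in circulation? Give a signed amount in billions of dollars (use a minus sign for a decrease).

Fed balance sheet:
  Assets:      Loans to banks −$402B
  Liabilities: Bank reserves −$2023B, Currency in circulation +$1275B, Government deposits +$346B
So the change in currency in circulation is +$1275 billion.

+$1275 billion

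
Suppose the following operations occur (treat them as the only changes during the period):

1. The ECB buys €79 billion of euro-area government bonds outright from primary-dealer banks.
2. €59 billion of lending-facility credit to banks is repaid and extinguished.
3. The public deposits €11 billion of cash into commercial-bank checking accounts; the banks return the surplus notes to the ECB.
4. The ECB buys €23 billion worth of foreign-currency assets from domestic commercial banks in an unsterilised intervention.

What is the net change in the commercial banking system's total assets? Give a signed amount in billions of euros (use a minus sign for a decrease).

OMO purchase (from banks) €79 billion: just an asset swap on bank balance sheets → 0.
Discount-window repayment €59 billion: bank balance sheets shrink → −€59B.
Currency deposit €11 billion: bank balance sheets expand → +€11B.
FX purchase €23 billion: just an asset swap on bank balance sheets → 0.
Net: 0 − 59 + 11 + 0 = -€48 billion.

-€48 billion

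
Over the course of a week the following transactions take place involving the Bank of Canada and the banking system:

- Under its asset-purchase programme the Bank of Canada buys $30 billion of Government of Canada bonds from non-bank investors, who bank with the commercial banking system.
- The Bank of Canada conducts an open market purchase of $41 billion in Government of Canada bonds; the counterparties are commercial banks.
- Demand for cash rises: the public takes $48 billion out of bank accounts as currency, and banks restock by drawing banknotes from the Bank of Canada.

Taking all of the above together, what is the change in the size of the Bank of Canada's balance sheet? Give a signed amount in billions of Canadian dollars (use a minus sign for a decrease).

+$71 billion

Asset purchase (from non-banks) $30 billion: a Bank of Canada asset is acquired → +$30B.
OMO purchase (from banks) $41 billion: a Bank of Canada asset is acquired → +$41B.
Currency withdrawal $48 billion: only the composition of liabilities changes → 0.
Net: 30 + 41 + 0 = +$71 billion.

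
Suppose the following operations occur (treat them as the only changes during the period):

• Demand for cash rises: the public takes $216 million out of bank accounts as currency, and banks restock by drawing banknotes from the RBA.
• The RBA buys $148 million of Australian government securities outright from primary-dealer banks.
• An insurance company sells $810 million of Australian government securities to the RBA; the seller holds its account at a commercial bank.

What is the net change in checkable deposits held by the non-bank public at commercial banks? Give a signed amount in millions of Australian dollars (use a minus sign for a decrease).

Currency withdrawal $216 million: non-bank counterparties' bank balances fall → −$216M.
OMO purchase (from banks) $148 million: the counterparty is a bank, so public deposits are unchanged → 0.
Asset purchase (from non-banks) $810 million: non-bank counterparties' bank balances rise → +$810M.
Net: −216 + 0 + 810 = +$594 million.

+$594 million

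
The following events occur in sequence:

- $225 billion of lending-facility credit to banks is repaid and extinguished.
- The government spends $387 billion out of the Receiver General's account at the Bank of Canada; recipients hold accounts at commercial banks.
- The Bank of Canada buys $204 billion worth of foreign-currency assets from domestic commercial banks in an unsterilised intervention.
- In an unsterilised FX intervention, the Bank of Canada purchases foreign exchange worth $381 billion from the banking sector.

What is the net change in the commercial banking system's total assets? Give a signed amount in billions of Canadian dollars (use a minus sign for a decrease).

Discount-window repayment $225 billion: bank balance sheets shrink → −$225B.
Government spending $387 billion: bank balance sheets expand → +$387B.
FX purchase $204 billion: just an asset swap on bank balance sheets → 0.
FX purchase $381 billion: just an asset swap on bank balance sheets → 0.
Net: −225 + 387 + 0 + 0 = +$162 billion.

+$162 billion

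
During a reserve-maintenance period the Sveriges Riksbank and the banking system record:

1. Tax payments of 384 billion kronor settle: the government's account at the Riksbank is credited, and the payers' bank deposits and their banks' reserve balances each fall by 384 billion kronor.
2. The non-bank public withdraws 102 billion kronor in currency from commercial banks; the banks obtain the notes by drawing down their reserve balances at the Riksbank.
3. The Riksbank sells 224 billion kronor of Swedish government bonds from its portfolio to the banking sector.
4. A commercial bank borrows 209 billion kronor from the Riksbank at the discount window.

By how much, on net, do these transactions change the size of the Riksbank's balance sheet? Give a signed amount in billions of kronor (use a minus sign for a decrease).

Government account inflow 384 billion kronor: only the composition of liabilities changes → 0.
Currency withdrawal 102 billion kronor: only the composition of liabilities changes → 0.
OMO sale (to banks) 224 billion kronor: a Riksbank asset is shed → −224B.
Discount-window loan 209 billion kronor: a Riksbank asset is acquired → +209B.
Net: 0 + 0 − 224 + 209 = -15 billion.

-15 billion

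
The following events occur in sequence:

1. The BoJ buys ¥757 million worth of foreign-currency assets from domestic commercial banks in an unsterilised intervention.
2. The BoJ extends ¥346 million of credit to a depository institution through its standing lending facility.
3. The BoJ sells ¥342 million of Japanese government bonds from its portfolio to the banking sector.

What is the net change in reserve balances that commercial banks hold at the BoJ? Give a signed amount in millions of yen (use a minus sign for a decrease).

FX purchase ¥757 million: the BoJ pays by crediting reserve accounts → +¥757M.
Discount-window loan ¥346 million: the loan is credited to the bank's reserve account → +¥346M.
OMO sale (to banks) ¥342 million: the buying banks pay out of their reserve balances → −¥342M.
Net: 757 + 346 − 342 = +¥761 million.

+¥761 million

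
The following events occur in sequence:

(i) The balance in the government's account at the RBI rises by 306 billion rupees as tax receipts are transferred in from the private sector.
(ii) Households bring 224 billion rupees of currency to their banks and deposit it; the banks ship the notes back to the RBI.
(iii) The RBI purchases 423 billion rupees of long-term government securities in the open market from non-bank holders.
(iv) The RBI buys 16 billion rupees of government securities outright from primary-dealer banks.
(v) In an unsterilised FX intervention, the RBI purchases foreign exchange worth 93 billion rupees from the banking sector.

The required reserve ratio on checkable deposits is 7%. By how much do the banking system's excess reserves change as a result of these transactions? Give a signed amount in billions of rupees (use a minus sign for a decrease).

Government account inflow 306 billion rupees: reserves −306B, deposits −306B.
Currency deposit 224 billion rupees: reserves +224B, deposits +224B.
Asset purchase (from non-banks) 423 billion rupees: reserves +423B, deposits +423B.
OMO purchase (from banks) 16 billion rupees: reserves +16B, deposits 0.
FX purchase 93 billion rupees: reserves +93B, deposits 0.
Totals: Δreserves = +450B, Δdeposits = +341B.
Δrequired reserves = 7% × +341B = +23.87B.
Δexcess reserves = Δreserves − Δrequired = +450B − (+23.87B) = +426.13 billion.

+426.13 billion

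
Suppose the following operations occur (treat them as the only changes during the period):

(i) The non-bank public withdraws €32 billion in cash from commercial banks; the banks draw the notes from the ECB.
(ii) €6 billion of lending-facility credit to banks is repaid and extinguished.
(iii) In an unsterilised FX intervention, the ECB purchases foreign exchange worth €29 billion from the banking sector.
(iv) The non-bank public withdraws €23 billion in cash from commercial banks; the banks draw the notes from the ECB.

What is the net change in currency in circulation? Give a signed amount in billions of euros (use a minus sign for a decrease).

Currency withdrawal €32 billion: notes leave the central bank → +€32B.
Discount-window repayment €6 billion: no currency enters or leaves circulation → 0.
FX purchase €29 billion: no currency enters or leaves circulation → 0.
Currency withdrawal €23 billion: notes leave the central bank → +€23B.
Net: 32 + 0 + 0 + 23 = +€55 billion.

+€55 billion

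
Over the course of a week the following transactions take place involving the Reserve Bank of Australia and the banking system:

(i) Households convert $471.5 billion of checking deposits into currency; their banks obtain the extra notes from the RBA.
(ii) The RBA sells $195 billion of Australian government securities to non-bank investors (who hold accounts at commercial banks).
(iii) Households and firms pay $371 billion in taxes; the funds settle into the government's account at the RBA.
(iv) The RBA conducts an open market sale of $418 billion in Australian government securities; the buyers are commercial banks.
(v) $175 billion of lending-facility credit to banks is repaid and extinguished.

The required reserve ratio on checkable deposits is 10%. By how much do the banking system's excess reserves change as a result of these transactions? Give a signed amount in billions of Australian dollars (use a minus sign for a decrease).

Currency withdrawal $471.5 billion: reserves −$471.5B, deposits −$471.5B.
Asset sale (to non-banks) $195 billion: reserves −$195B, deposits −$195B.
Government account inflow $371 billion: reserves −$371B, deposits −$371B.
OMO sale (to banks) $418 billion: reserves −$418B, deposits 0.
Discount-window repayment $175 billion: reserves −$175B, deposits 0.
Totals: Δreserves = −$1630.5B, Δdeposits = −$1037.5B.
Δrequired reserves = 10% × −$1037.5B = −$103.75B.
Δexcess reserves = Δreserves − Δrequired = −$1630.5B − (−$103.75B) = -$1526.75 billion.

-$1526.75 billion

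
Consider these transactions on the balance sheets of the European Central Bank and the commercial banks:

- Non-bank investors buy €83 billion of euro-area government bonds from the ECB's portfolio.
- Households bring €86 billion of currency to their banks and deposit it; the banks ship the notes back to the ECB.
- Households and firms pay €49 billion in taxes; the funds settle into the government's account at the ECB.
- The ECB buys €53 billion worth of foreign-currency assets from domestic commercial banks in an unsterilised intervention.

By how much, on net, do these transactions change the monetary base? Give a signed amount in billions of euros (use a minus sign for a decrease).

-€79 billion

ECB balance sheet:
  Assets:      Securities −€83B, Foreign assets +€53B
  Liabilities: Bank reserves +€7B, Currency in circulation −€86B, Government deposits +€49B
Monetary base = currency + reserves: −€86B + (+€7B) = -€79 billion.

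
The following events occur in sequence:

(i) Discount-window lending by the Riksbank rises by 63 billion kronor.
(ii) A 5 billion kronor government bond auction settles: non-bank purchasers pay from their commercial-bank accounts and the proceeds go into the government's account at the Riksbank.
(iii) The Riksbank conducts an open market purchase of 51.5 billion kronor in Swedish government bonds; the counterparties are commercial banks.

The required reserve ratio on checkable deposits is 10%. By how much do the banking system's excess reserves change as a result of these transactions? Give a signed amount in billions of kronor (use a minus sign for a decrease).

Discount-window loan 63 billion kronor: reserves +63B, deposits 0.
Government account inflow 5 billion kronor: reserves −5B, deposits −5B.
OMO purchase (from banks) 51.5 billion kronor: reserves +51.5B, deposits 0.
Totals: Δreserves = +109.5B, Δdeposits = −5B.
Δrequired reserves = 10% × −5B = −0.5B.
Δexcess reserves = Δreserves − Δrequired = +109.5B − (−0.5B) = +110 billion.

+110 billion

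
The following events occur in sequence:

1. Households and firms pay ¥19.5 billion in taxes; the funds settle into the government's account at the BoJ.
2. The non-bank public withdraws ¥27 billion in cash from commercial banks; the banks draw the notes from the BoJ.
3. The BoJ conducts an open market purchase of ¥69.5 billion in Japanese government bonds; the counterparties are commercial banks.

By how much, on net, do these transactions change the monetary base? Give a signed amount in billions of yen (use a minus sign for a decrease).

+¥50 billion

BoJ balance sheet:
  Assets:      Securities +¥69.5B
  Liabilities: Bank reserves +¥23B, Currency in circulation +¥27B, Government deposits +¥19.5B
Commercial banking system:
  Assets:      Reserves at CB +¥23B, Securities −¥69.5B
  Liabilities: Checkable deposits −¥46.5B
Monetary base = currency + reserves: +¥27B + (+¥23B) = +¥50 billion.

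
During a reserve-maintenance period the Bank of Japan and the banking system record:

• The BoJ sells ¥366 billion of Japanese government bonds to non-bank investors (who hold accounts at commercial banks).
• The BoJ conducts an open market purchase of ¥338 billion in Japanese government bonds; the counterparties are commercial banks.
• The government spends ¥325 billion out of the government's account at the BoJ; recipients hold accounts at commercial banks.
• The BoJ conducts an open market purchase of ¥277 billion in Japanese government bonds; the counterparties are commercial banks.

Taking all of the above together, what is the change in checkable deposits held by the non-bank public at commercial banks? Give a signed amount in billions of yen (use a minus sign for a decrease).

-¥41 billion

Asset sale (to non-banks) ¥366 billion: non-bank counterparties' bank balances fall → −¥366B.
OMO purchase (from banks) ¥338 billion: the counterparty is a bank, so public deposits are unchanged → 0.
Government spending ¥325 billion: non-bank counterparties' bank balances rise → +¥325B.
OMO purchase (from banks) ¥277 billion: the counterparty is a bank, so public deposits are unchanged → 0.
Net: −366 + 0 + 325 + 0 = -¥41 billion.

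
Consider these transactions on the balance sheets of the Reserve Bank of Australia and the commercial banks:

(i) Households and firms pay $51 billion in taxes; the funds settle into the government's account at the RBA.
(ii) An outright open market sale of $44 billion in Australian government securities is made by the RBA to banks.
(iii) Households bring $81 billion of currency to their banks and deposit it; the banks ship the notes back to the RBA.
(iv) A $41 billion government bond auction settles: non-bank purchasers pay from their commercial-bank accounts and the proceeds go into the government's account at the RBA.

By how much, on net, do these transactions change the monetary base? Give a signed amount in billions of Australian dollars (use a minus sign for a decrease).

-$136 billion

RBA balance sheet:
  Assets:      Securities −$44B
  Liabilities: Bank reserves −$55B, Currency in circulation −$81B, Government deposits +$92B
Monetary base = currency + reserves: −$81B + (−$55B) = -$136 billion.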